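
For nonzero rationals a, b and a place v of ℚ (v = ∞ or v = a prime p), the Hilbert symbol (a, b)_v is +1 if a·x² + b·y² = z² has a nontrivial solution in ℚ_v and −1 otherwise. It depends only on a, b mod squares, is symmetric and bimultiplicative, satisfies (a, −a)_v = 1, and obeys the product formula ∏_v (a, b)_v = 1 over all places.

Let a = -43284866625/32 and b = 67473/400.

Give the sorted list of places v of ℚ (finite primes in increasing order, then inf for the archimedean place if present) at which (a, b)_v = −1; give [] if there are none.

[5, 11]

(a, b) ≡ (-27170, 17) mod (ℚ^×)²; places V = {2, 3, 5, 7, 11, 13, 17, 19, ∞}.
(a,b)_3: α=2, u≡1; β=4, v≡2 (mod 3); (1|3)=+1, (2|3)=-1; sign (−1)^0·+1^4·-1^2 = +1.
(a,b)_13: α=1, u≡4; β=0, v≡12 (mod 13); (4|13)=+1, (12|13)=+1; sign (−1)^0·+1^0·+1^1 = +1.
(a,b)_∞: sgn(-27170)=−, sgn(17)=+, so +1.
(a,b)_2: α=-5, β=-4; u≡7, v≡1 (mod 8); ε(u)ε(v)=1·0, αω(v)=-5·0, βω(u)=-4·0; sum ≡ 0  ⇒  +1.
(a,b)_7: α=2, u≡1; β=2, v≡5 (mod 7); (1|7)=+1, (5|7)=-1; sign (−1)^0·+1^2·-1^2 = +1.
(a,b)_11: α=1, u≡5; β=0, v≡8 (mod 11); (5|11)=+1, (8|11)=-1; sign (−1)^0·+1^0·-1^1 = -1.
(a,b)_19: α=1, u≡2; β=0, v≡4 (mod 19); (2|19)=-1, (4|19)=+1; sign (−1)^0·-1^0·+1^1 = +1.
(a,b)_5: α=3, u≡1; β=-2, v≡3 (mod 5); (1|5)=+1, (3|5)=-1; sign (−1)^0·+1^-2·-1^3 = -1.
(a,b)_17: α=2, u≡9; β=1, v≡16 (mod 17); (9|17)=+1, (16|17)=+1; sign (−1)^0·+1^1·+1^2 = +1.
Ram(-27170, 17) = {5, 11}; no ℚ_5-point on the conic.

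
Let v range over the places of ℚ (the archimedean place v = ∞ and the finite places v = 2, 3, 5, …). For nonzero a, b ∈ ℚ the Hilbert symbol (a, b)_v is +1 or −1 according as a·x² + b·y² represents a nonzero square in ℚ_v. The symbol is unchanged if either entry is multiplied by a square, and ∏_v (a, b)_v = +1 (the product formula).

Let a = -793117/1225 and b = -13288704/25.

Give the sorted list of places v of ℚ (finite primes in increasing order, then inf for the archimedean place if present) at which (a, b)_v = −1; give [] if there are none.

Mod squares: a ≡ -13, b ≡ -429. Check v ∈ {∞, 2, 3, 5, 7, 11, 13, 19}.
v=7: a=7^-2·(≡1), b=7^0·(≡3) mod 7; (1|7)=+1, (3|7)=-1; (−1)^{-2·0·3}·(+1)^0·(-1)^-2 = +1.
v=∞: -13 < 0 and -429 < 0  ⇒  (a,b)_∞ = -1.
v=19: a=19^2·(≡5), b=19^0·(≡8) mod 19; (5|19)=+1, (8|19)=-1; (−1)^{2·0·9}·(+1)^0·(-1)^2 = +1.
v=13: a=13^3·(≡1), b=13^1·(≡5) mod 13; (1|13)=+1, (5|13)=-1; (−1)^{3·1·6}·(+1)^1·(-1)^3 = -1.
v=3: a=3^0·(≡2), b=3^1·(≡1) mod 3; (2|3)=-1, (1|3)=+1; (−1)^{0·1·1}·(-1)^1·(+1)^0 = -1.
v=5: a=5^-2·(≡2), b=5^-2·(≡1) mod 5; (2|5)=-1, (1|5)=+1; (−1)^{-2·-2·2}·(-1)^-2·(+1)^-2 = +1.
v=2: v_2(a)=0, v_2(b)=8; units ≡ 3, 3 (mod 8); ε·ε+αω+βω = 1·1+0·1+8·1 ≡ 1  ⇒  (a,b)_2 = -1.
v=11: a=11^0·(≡4), b=11^3·(≡5) mod 11; (4|11)=+1, (5|11)=+1; (−1)^{0·3·5}·(+1)^3·(+1)^0 = +1.
|Ram(-13, -429)| = 4, even; anisotropic at {2, 3, 13, ∞}.

[2, 3, 13, inf]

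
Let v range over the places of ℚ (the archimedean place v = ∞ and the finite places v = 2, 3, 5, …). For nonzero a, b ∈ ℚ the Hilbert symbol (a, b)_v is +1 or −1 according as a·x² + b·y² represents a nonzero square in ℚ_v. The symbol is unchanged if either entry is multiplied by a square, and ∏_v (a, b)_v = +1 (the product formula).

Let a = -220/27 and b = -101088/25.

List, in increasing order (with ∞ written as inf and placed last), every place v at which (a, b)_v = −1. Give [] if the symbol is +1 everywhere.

[2, 5, 11, inf]

(a, b) ≡ (-165, -78) mod (ℚ^×)²; places V = {2, 3, 5, 11, 13, ∞}.
(a,b)_3: α=-3, u≡2; β=5, v≡1 (mod 3); (2|3)=-1, (1|3)=+1; sign (−1)^1·-1^5·+1^-3 = +1.
(a,b)_5: α=1, u≡3; β=-2, v≡2 (mod 5); (3|5)=-1, (2|5)=-1; sign (−1)^0·-1^-2·-1^1 = -1.
(a,b)_2: α=2, β=5; u≡3, v≡1 (mod 8); ε(u)ε(v)=1·0, αω(v)=2·0, βω(u)=5·1; sum ≡ 1  ⇒  -1.
(a,b)_11: α=1, u≡7; β=0, v≡8 (mod 11); (7|11)=-1, (8|11)=-1; sign (−1)^0·-1^0·-1^1 = -1.
(a,b)_∞: sgn(-165)=−, sgn(-78)=−, so -1.
(a,b)_13: α=0, u≡1; β=1, v≡2 (mod 13); (1|13)=+1, (2|13)=-1; sign (−1)^0·+1^1·-1^0 = +1.
(-165, -78 / ℚ) ramifies at {2, 5, 11, ∞}: a division algebra.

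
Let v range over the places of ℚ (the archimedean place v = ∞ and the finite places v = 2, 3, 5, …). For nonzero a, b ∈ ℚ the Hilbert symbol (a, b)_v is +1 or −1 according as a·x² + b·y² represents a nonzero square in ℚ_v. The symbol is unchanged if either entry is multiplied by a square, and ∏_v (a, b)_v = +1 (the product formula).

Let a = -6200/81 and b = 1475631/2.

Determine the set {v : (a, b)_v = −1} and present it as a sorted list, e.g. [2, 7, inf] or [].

(a, b) ≡ (-62, 327918) mod (ℚ^×)²; places V = {2, 3, 5, 31, 41, 43, ∞}.
(a,b)_41: α=0, u≡9; β=1, v≡17 (mod 41); (9|41)=+1, (17|41)=-1; sign (−1)^0·+1^1·-1^0 = +1.
(a,b)_2: α=3, β=-1; u≡1, v≡7 (mod 8); ε(u)ε(v)=0·1, αω(v)=3·0, βω(u)=-1·0; sum ≡ 0  ⇒  +1.
(a,b)_43: α=0, u≡36; β=1, v≡23 (mod 43); (36|43)=+1, (23|43)=+1; sign (−1)^0·+1^1·+1^0 = +1.
(a,b)_3: α=-4, u≡1; β=3, v≡1 (mod 3); (1|3)=+1, (1|3)=+1; sign (−1)^0·+1^3·+1^-4 = +1.
(a,b)_∞: sgn(-62)=−, sgn(327918)=+, so +1.
(a,b)_5: α=2, u≡2; β=0, v≡3 (mod 5); (2|5)=-1, (3|5)=-1; sign (−1)^0·-1^0·-1^2 = +1.
(a,b)_31: α=1, u≡27; β=1, v≡8 (mod 31); (27|31)=-1, (8|31)=+1; sign (−1)^1·-1^1·+1^1 = +1.
Every local symbol is +1, so the conic -62·x² + 327918·y² = z² has ℚ_v-points for all v and hence a ℚ-point; (a, b / ℚ) ≅ M_2(ℚ).

[]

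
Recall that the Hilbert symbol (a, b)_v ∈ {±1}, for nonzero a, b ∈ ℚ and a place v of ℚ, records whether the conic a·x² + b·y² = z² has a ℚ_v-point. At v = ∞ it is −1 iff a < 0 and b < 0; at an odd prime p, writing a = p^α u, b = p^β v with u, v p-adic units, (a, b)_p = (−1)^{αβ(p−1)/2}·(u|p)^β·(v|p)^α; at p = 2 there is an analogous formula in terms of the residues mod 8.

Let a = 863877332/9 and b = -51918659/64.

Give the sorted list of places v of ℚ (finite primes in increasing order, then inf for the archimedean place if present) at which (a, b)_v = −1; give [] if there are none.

[]

(a, b) ≡ (437, -851) mod (ℚ^×)²; places V = {2, 3, 13, 19, 23, 37, ∞}.
(a,b)_3: α=-2, u≡2; β=0, v≡1 (mod 3); (2|3)=-1, (1|3)=+1; sign (−1)^0·-1^0·+1^-2 = +1.
(a,b)_23: α=1, u≡19; β=1, v≡18 (mod 23); (19|23)=-1, (18|23)=+1; sign (−1)^1·-1^1·+1^1 = +1.
(a,b)_2: α=2, β=-6; u≡5, v≡5 (mod 8); ε(u)ε(v)=0·0, αω(v)=2·1, βω(u)=-6·1; sum ≡ 0  ⇒  +1.
(a,b)_37: α=2, u≡28; β=1, v≡13 (mod 37); (28|37)=+1, (13|37)=-1; sign (−1)^0·+1^1·-1^2 = +1.
(a,b)_∞: sgn(437)=+, sgn(-851)=−, so +1.
(a,b)_13: α=0, u≡5; β=2, v≡8 (mod 13); (5|13)=-1, (8|13)=-1; sign (−1)^0·-1^2·-1^0 = +1.
(a,b)_19: α=3, u≡6; β=2, v≡7 (mod 19); (6|19)=+1, (7|19)=+1; sign (−1)^0·+1^2·+1^3 = +1.
Every local symbol is +1, so the conic 437·x² + -851·y² = z² has ℚ_v-points for all v and hence a ℚ-point; (a, b / ℚ) ≅ M_2(ℚ).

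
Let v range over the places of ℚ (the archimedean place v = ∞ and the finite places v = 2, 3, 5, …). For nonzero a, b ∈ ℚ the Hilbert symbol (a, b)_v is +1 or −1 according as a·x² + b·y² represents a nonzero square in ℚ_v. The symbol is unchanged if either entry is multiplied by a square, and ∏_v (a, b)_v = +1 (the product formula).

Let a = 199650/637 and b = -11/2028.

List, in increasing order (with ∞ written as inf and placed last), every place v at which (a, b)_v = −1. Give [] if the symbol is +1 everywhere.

(a, b) ≡ (858, -33) mod (ℚ^×)²; places V = {2, 3, 5, 7, 11, 13, ∞}.
(a,b)_2: α=1, β=-2; u≡5, v≡7 (mod 8); ε(u)ε(v)=0·1, αω(v)=1·0, βω(u)=-2·1; sum ≡ 0  ⇒  +1.
(a,b)_∞: sgn(858)=+, sgn(-33)=−, so +1.
(a,b)_3: α=1, u≡1; β=-1, v≡1 (mod 3); (1|3)=+1, (1|3)=+1; sign (−1)^1·+1^-1·+1^1 = -1.
(a,b)_11: α=3, u≡4; β=1, v≡8 (mod 11); (4|11)=+1, (8|11)=-1; sign (−1)^1·+1^1·-1^3 = +1.
(a,b)_13: α=-1, u≡10; β=-2, v≡11 (mod 13); (10|13)=+1, (11|13)=-1; sign (−1)^0·+1^-2·-1^-1 = -1.
(a,b)_7: α=-2, u≡4; β=0, v≡2 (mod 7); (4|7)=+1, (2|7)=+1; sign (−1)^0·+1^0·+1^-2 = +1.
(a,b)_5: α=2, u≡3; β=0, v≡3 (mod 5); (3|5)=-1, (3|5)=-1; sign (−1)^0·-1^0·-1^2 = +1.
(858, -33 / ℚ) ramifies at {3, 13}: a division algebra.

[3, 13]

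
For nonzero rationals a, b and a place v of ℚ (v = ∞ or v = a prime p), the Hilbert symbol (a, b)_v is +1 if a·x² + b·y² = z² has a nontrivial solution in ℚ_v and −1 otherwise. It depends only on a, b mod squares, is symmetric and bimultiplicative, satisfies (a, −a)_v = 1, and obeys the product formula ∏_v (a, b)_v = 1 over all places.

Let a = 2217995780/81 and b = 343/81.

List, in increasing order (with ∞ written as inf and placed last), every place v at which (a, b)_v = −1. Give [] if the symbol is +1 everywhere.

(a, b) ≡ (230945, 7) mod (ℚ^×)²; places V = {2, 3, 5, 7, 11, 13, 17, 19, ∞}.
(a,b)_∞: sgn(230945)=+, sgn(7)=+, so +1.
(a,b)_7: α=4, u≡1; β=3, v≡2 (mod 7); (1|7)=+1, (2|7)=+1; sign (−1)^0·+1^3·+1^4 = +1.
(a,b)_11: α=1, u≡10; β=0, v≡6 (mod 11); (10|11)=-1, (6|11)=-1; sign (−1)^0·-1^0·-1^1 = -1.
(a,b)_17: α=1, u≡9; β=0, v≡12 (mod 17); (9|17)=+1, (12|17)=-1; sign (−1)^0·+1^0·-1^1 = -1.
(a,b)_3: α=-4, u≡2; β=-4, v≡1 (mod 3); (2|3)=-1, (1|3)=+1; sign (−1)^0·-1^-4·+1^-4 = +1.
(a,b)_13: α=1, u≡6; β=0, v≡6 (mod 13); (6|13)=-1, (6|13)=-1; sign (−1)^0·-1^0·-1^1 = -1.
(a,b)_5: α=1, u≡1; β=0, v≡3 (mod 5); (1|5)=+1, (3|5)=-1; sign (−1)^0·+1^0·-1^1 = -1.
(a,b)_19: α=1, u≡10; β=0, v≡4 (mod 19); (10|19)=-1, (4|19)=+1; sign (−1)^0·-1^0·+1^1 = +1.
(a,b)_2: α=2, β=0; u≡1, v≡7 (mod 8); ε(u)ε(v)=0·1, αω(v)=2·0, βω(u)=0·0; sum ≡ 0  ⇒  +1.
(230945, 7 / ℚ) ramifies at {5, 11, 13, 17}: a division algebra.

[5, 11, 13, 17]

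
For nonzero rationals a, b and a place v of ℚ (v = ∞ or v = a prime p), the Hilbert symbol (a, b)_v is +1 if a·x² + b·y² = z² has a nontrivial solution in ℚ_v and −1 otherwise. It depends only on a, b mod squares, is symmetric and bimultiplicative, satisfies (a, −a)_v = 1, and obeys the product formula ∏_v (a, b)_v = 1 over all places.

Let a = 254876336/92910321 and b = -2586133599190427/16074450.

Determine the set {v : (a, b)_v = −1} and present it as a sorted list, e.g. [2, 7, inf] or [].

Mod squares: a ≡ 779, b ≡ -416806. Check v ∈ {∞, 2, 3, 5, 7, 11, 13, 17, 19, 23, 41}.
v=2: v_2(a)=4, v_2(b)=-1; units ≡ 3, 5 (mod 8); ε·ε+αω+βω = 1·0+4·1+-1·1 ≡ 1  ⇒  (a,b)_2 = -1.
v=17: a=17^-2·(≡14), b=17^1·(≡16) mod 17; (14|17)=-1, (16|17)=+1; (−1)^{-2·1·8}·(-1)^1·(+1)^-2 = -1.
v=11: a=11^2·(≡9), b=11^2·(≡10) mod 11; (9|11)=+1, (10|11)=-1; (−1)^{2·2·5}·(+1)^2·(-1)^2 = +1.
v=7: a=7^-2·(≡2), b=7^-2·(≡4) mod 7; (2|7)=+1, (4|7)=+1; (−1)^{-2·-2·3}·(+1)^-2·(+1)^-2 = +1.
v=23: a=23^0·(≡22), b=23^1·(≡6) mod 23; (22|23)=-1, (6|23)=+1; (−1)^{0·1·11}·(-1)^1·(+1)^0 = -1.
v=41: a=41^1·(≡15), b=41^3·(≡33) mod 41; (15|41)=-1, (33|41)=+1; (−1)^{1·3·20}·(-1)^3·(+1)^1 = -1.
v=5: a=5^0·(≡1), b=5^-2·(≡1) mod 5; (1|5)=+1, (1|5)=+1; (−1)^{0·-2·2}·(+1)^-2·(+1)^0 = +1.
v=13: a=13^2·(≡4), b=13^3·(≡9) mod 13; (4|13)=+1, (9|13)=+1; (−1)^{2·3·6}·(+1)^3·(+1)^2 = +1.
v=19: a=19^1·(≡13), b=19^2·(≡16) mod 19; (13|19)=-1, (16|19)=+1; (−1)^{1·2·9}·(-1)^2·(+1)^1 = +1.
v=∞: 779 > 0 and -416806 < 0  ⇒  (a,b)_∞ = +1.
v=3: a=3^-8·(≡2), b=3^-8·(≡2) mod 3; (2|3)=-1, (2|3)=-1; (−1)^{-8·-8·1}·(-1)^-8·(-1)^-8 = +1.
|Ram(779, -416806)| = 4, even; anisotropic at {2, 17, 23, 41}.

[2, 17, 23, 41]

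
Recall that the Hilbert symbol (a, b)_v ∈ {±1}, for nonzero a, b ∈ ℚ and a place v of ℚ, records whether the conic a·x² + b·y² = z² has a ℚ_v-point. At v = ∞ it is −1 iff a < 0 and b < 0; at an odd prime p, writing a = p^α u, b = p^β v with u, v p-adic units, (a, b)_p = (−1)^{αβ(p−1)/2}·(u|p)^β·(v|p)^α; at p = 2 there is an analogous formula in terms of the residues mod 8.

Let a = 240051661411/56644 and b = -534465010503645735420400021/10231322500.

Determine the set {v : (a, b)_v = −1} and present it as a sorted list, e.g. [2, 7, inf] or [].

Mod squares: a ≡ 1257019, b ≡ -40549. Check v ∈ {∞, 2, 5, 7, 11, 17, 19, 23, 31, 41, 43}.
v=11: a=11^0·(≡9), b=11^2·(≡10) mod 11; (9|11)=+1, (10|11)=-1; (−1)^{0·2·5}·(+1)^2·(-1)^0 = +1.
v=17: a=17^-2·(≡12), b=17^-4·(≡4) mod 17; (12|17)=-1, (4|17)=+1; (−1)^{-2·-4·8}·(-1)^-4·(+1)^-2 = +1.
v=5: a=5^0·(≡4), b=5^-4·(≡4) mod 5; (4|5)=+1, (4|5)=+1; (−1)^{0·-4·2}·(+1)^-4·(+1)^0 = +1.
v=31: a=31^1·(≡19), b=31^2·(≡29) mod 31; (19|31)=+1, (29|31)=-1; (−1)^{1·2·15}·(+1)^2·(-1)^1 = -1.
v=43: a=43^1·(≡10), b=43^3·(≡33) mod 43; (10|43)=+1, (33|43)=-1; (−1)^{1·3·21}·(+1)^3·(-1)^1 = +1.
v=∞: 1257019 > 0 and -40549 < 0  ⇒  (a,b)_∞ = +1.
v=19: a=19^2·(≡5), b=19^4·(≡7) mod 19; (5|19)=+1, (7|19)=+1; (−1)^{2·4·9}·(+1)^4·(+1)^2 = +1.
v=23: a=23^3·(≡7), b=23^5·(≡18) mod 23; (7|23)=-1, (18|23)=+1; (−1)^{3·5·11}·(-1)^5·(+1)^3 = +1.
v=41: a=41^1·(≡16), b=41^3·(≡2) mod 41; (16|41)=+1, (2|41)=+1; (−1)^{1·3·20}·(+1)^3·(+1)^1 = +1.
v=7: a=7^-2·(≡2), b=7^-2·(≡1) mod 7; (2|7)=+1, (1|7)=+1; (−1)^{-2·-2·3}·(+1)^-2·(+1)^-2 = +1.
v=2: v_2(a)=-2, v_2(b)=-2; units ≡ 3, 3 (mod 8); ε·ε+αω+βω = 1·1+-2·1+-2·1 ≡ 1  ⇒  (a,b)_2 = -1.
(1257019, -40549 / ℚ) ramifies at {2, 31}: a division algebra.

[2, 31]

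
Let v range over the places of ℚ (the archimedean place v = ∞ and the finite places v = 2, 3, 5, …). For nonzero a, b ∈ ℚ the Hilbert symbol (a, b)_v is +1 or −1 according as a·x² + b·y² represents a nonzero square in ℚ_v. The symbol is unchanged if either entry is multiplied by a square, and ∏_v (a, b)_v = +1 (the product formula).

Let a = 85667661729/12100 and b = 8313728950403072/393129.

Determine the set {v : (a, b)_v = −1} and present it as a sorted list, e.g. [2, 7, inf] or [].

Mod squares: a ≡ 58609, b ≡ 1457. Check v ∈ {∞, 2, 3, 5, 7, 11, 13, 19, 29, 31, 43, 47}.
v=29: a=29^1·(≡16), b=29^0·(≡4) mod 29; (16|29)=+1, (4|29)=+1; (−1)^{1·0·14}·(+1)^0·(+1)^1 = +1.
v=∞: 58609 > 0 and 1457 > 0  ⇒  (a,b)_∞ = +1.
v=5: a=5^-2·(≡1), b=5^0·(≡3) mod 5; (1|5)=+1, (3|5)=-1; (−1)^{-2·0·2}·(+1)^0·(-1)^-2 = +1.
v=47: a=47^1·(≡2), b=47^1·(≡43) mod 47; (2|47)=+1, (43|47)=-1; (−1)^{1·1·23}·(+1)^1·(-1)^1 = +1.
v=13: a=13^2·(≡2), b=13^0·(≡3) mod 13; (2|13)=-1, (3|13)=+1; (−1)^{2·0·6}·(-1)^0·(+1)^2 = +1.
v=43: a=43^1·(≡34), b=43^2·(≡4) mod 43; (34|43)=-1, (4|43)=+1; (−1)^{1·2·21}·(-1)^2·(+1)^1 = +1.
v=31: a=31^2·(≡10), b=31^3·(≡20) mod 31; (10|31)=+1, (20|31)=+1; (−1)^{2·3·15}·(+1)^3·(+1)^2 = +1.
v=7: a=7^0·(≡5), b=7^2·(≡2) mod 7; (5|7)=-1, (2|7)=+1; (−1)^{0·2·3}·(-1)^2·(+1)^0 = +1.
v=11: a=11^-2·(≡1), b=11^-2·(≡5) mod 11; (1|11)=+1, (5|11)=+1; (−1)^{-2·-2·5}·(+1)^-2·(+1)^-2 = +1.
v=19: a=19^0·(≡3), b=19^-2·(≡18) mod 19; (3|19)=-1, (18|19)=-1; (−1)^{0·-2·9}·(-1)^-2·(-1)^0 = +1.
v=3: a=3^2·(≡1), b=3^-2·(≡2) mod 3; (1|3)=+1, (2|3)=-1; (−1)^{2·-2·1}·(+1)^-2·(-1)^2 = +1.
v=2: v_2(a)=-2, v_2(b)=16; units ≡ 1, 1 (mod 8); ε·ε+αω+βω = 0·0+-2·0+16·0 ≡ 0  ⇒  (a,b)_2 = +1.
Ram(a, b) = ∅: the form 58609·x² + 1457·y² − z² is isotropic over every ℚ_v, so by Hasse–Minkowski it is isotropic over ℚ.

[]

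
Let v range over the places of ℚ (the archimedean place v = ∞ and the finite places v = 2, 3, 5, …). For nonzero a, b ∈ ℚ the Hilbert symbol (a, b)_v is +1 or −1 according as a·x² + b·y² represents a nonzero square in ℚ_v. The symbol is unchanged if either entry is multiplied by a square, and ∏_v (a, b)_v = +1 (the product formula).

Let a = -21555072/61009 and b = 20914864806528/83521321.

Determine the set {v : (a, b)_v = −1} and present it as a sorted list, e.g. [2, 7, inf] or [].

[2, 3]

Mod squares: a ≡ -462, b ≡ 42. Check v ∈ {∞, 2, 3, 7, 11, 13, 19, 37}.
v=19: a=19^-2·(≡14), b=19^-2·(≡16) mod 19; (14|19)=-1, (16|19)=+1; (−1)^{-2·-2·9}·(-1)^-2·(+1)^-2 = +1.
v=13: a=13^-2·(≡2), b=13^-2·(≡4) mod 13; (2|13)=-1, (4|13)=+1; (−1)^{-2·-2·6}·(-1)^-2·(+1)^-2 = +1.
v=3: a=3^7·(≡2), b=3^13·(≡2) mod 3; (2|3)=-1, (2|3)=-1; (−1)^{7·13·1}·(-1)^13·(-1)^7 = -1.
v=7: a=7^1·(≡1), b=7^1·(≡5) mod 7; (1|7)=+1, (5|7)=-1; (−1)^{1·1·3}·(+1)^1·(-1)^1 = +1.
v=11: a=11^1·(≡7), b=11^4·(≡9) mod 11; (7|11)=-1, (9|11)=+1; (−1)^{1·4·5}·(-1)^4·(+1)^1 = +1.
v=∞: -462 < 0 and 42 > 0  ⇒  (a,b)_∞ = +1.
v=2: v_2(a)=7, v_2(b)=7; units ≡ 1, 5 (mod 8); ε·ε+αω+βω = 0·0+7·1+7·0 ≡ 1  ⇒  (a,b)_2 = -1.
v=37: a=37^0·(≡14), b=37^-2·(≡31) mod 37; (14|37)=-1, (31|37)=-1; (−1)^{0·-2·18}·(-1)^-2·(-1)^0 = +1.
Ram(-462, 42) = {2, 3}; no ℚ_2-point on the conic.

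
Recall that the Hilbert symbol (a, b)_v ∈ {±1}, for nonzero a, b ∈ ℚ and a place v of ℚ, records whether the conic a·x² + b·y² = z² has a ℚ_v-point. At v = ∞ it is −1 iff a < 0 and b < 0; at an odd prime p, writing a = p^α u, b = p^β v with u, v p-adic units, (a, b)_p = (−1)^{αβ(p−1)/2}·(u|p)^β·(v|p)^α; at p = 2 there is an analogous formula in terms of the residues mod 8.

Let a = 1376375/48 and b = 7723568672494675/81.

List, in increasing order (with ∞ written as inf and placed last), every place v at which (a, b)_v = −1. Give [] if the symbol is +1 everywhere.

Mod squares: a ≡ 1365, b ≡ 52003. Check v ∈ {∞, 2, 3, 5, 7, 11, 13, 17, 19, 23}.
v=11: a=11^2·(≡3), b=11^4·(≡10) mod 11; (3|11)=+1, (10|11)=-1; (−1)^{2·4·5}·(+1)^4·(-1)^2 = +1.
v=2: v_2(a)=-4, v_2(b)=0; units ≡ 5, 3 (mod 8); ε·ε+αω+βω = 0·1+-4·1+0·1 ≡ 0  ⇒  (a,b)_2 = +1.
v=23: a=23^0·(≡16), b=23^1·(≡11) mod 23; (16|23)=+1, (11|23)=-1; (−1)^{0·1·11}·(+1)^1·(-1)^0 = +1.
v=5: a=5^3·(≡2), b=5^2·(≡2) mod 5; (2|5)=-1, (2|5)=-1; (−1)^{3·2·2}·(-1)^2·(-1)^3 = -1.
v=17: a=17^0·(≡10), b=17^1·(≡2) mod 17; (10|17)=-1, (2|17)=+1; (−1)^{0·1·8}·(-1)^1·(+1)^0 = -1.
v=3: a=3^-1·(≡2), b=3^-4·(≡1) mod 3; (2|3)=-1, (1|3)=+1; (−1)^{-1·-4·1}·(-1)^-4·(+1)^-1 = +1.
v=19: a=19^0·(≡11), b=19^1·(≡9) mod 19; (11|19)=+1, (9|19)=+1; (−1)^{0·1·9}·(+1)^1·(+1)^0 = +1.
v=∞: 1365 > 0 and 52003 > 0  ⇒  (a,b)_∞ = +1.
v=7: a=7^1·(≡5), b=7^5·(≡1) mod 7; (5|7)=-1, (1|7)=+1; (−1)^{1·5·3}·(-1)^5·(+1)^1 = +1.
v=13: a=13^1·(≡9), b=13^2·(≡12) mod 13; (9|13)=+1, (12|13)=+1; (−1)^{1·2·6}·(+1)^2·(+1)^1 = +1.
|Ram(1365, 52003)| = 2, even; anisotropic at {5, 17}.

[5, 17]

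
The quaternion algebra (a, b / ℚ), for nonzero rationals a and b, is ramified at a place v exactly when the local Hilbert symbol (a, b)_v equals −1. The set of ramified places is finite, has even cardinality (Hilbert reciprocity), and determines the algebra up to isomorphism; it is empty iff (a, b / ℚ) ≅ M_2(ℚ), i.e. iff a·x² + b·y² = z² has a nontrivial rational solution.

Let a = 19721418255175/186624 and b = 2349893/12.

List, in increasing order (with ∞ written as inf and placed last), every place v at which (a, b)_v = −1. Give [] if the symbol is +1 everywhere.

[2, 7, 13, 17]

(a, b) ≡ (7, 143871) mod (ℚ^×)²; places V = {2, 3, 5, 7, 13, 17, 31, ∞}.
(a,b)_7: α=5, u≡4; β=3, v≡1 (mod 7); (4|7)=+1, (1|7)=+1; sign (−1)^1·+1^3·+1^5 = -1.
(a,b)_17: α=2, u≡5; β=1, v≡3 (mod 17); (5|17)=-1, (3|17)=-1; sign (−1)^0·-1^1·-1^2 = -1.
(a,b)_2: α=-8, β=-2; u≡7, v≡7 (mod 8); ε(u)ε(v)=1·1, αω(v)=-8·0, βω(u)=-2·0; sum ≡ 1  ⇒  -1.
(a,b)_31: α=2, u≡4; β=1, v≡11 (mod 31); (4|31)=+1, (11|31)=-1; sign (−1)^0·+1^1·-1^2 = +1.
(a,b)_13: α=2, u≡8; β=1, v≡4 (mod 13); (8|13)=-1, (4|13)=+1; sign (−1)^0·-1^1·+1^2 = -1.
(a,b)_5: α=2, u≡3; β=0, v≡4 (mod 5); (3|5)=-1, (4|5)=+1; sign (−1)^0·-1^0·+1^2 = +1.
(a,b)_∞: sgn(7)=+, sgn(143871)=+, so +1.
(a,b)_3: α=-6, u≡1; β=-1, v≡2 (mod 3); (1|3)=+1, (2|3)=-1; sign (−1)^0·+1^-1·-1^-6 = +1.
(7, 143871 / ℚ) ramifies at {2, 7, 13, 17}: a division algebra.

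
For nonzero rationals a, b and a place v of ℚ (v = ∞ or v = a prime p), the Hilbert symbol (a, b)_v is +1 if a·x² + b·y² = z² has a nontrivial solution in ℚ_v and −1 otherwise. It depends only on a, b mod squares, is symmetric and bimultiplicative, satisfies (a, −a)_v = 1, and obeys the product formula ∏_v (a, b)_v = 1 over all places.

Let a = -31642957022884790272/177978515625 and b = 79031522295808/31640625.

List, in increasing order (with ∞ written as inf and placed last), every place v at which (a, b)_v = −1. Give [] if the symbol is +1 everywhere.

(a, b) ≡ (-667, 493) mod (ℚ^×)²; places V = {2, 3, 5, 17, 23, 29, ∞}.
(a,b)_5: α=-12, u≡2; β=-8, v≡3 (mod 5); (2|5)=-1, (3|5)=-1; sign (−1)^0·-1^-8·-1^-12 = +1.
(a,b)_29: α=1, u≡6; β=1, v≡18 (mod 29); (6|29)=+1, (18|29)=-1; sign (−1)^0·+1^1·-1^1 = -1.
(a,b)_23: α=3, u≡11; β=2, v≡17 (mod 23); (11|23)=-1, (17|23)=-1; sign (−1)^0·-1^2·-1^3 = -1.
(a,b)_2: α=30, β=20; u≡5, v≡5 (mod 8); ε(u)ε(v)=0·0, αω(v)=30·1, βω(u)=20·1; sum ≡ 0  ⇒  +1.
(a,b)_17: α=4, u≡13; β=3, v≡11 (mod 17); (13|17)=+1, (11|17)=-1; sign (−1)^0·+1^3·-1^4 = +1.
(a,b)_3: α=-6, u≡2; β=-4, v≡1 (mod 3); (2|3)=-1, (1|3)=+1; sign (−1)^0·-1^-4·+1^-6 = +1.
(a,b)_∞: sgn(-667)=−, sgn(493)=+, so +1.
|Ram(-667, 493)| = 2, even; anisotropic at {23, 29}.

[23, 29]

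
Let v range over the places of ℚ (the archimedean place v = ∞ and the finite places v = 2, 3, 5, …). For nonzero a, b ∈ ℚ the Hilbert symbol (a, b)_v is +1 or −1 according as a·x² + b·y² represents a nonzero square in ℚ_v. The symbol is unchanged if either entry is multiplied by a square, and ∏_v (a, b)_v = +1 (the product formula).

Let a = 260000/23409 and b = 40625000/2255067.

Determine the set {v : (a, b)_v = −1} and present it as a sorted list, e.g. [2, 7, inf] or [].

[2, 3]

Mod squares: a ≡ 26, b ≡ 78. Check v ∈ {∞, 2, 3, 5, 13, 17}.
v=3: a=3^-4·(≡2), b=3^-3·(≡2) mod 3; (2|3)=-1, (2|3)=-1; (−1)^{-4·-3·1}·(-1)^-3·(-1)^-4 = -1.
v=∞: 26 > 0 and 78 > 0  ⇒  (a,b)_∞ = +1.
v=17: a=17^-2·(≡8), b=17^-4·(≡10) mod 17; (8|17)=+1, (10|17)=-1; (−1)^{-2·-4·8}·(+1)^-4·(-1)^-2 = +1.
v=13: a=13^1·(≡5), b=13^1·(≡11) mod 13; (5|13)=-1, (11|13)=-1; (−1)^{1·1·6}·(-1)^1·(-1)^1 = +1.
v=5: a=5^4·(≡4), b=5^8·(≡2) mod 5; (4|5)=+1, (2|5)=-1; (−1)^{4·8·2}·(+1)^8·(-1)^4 = +1.
v=2: v_2(a)=5, v_2(b)=3; units ≡ 5, 7 (mod 8); ε·ε+αω+βω = 0·1+5·0+3·1 ≡ 1  ⇒  (a,b)_2 = -1.
(26, 78 / ℚ) ramifies at {2, 3}: a division algebra.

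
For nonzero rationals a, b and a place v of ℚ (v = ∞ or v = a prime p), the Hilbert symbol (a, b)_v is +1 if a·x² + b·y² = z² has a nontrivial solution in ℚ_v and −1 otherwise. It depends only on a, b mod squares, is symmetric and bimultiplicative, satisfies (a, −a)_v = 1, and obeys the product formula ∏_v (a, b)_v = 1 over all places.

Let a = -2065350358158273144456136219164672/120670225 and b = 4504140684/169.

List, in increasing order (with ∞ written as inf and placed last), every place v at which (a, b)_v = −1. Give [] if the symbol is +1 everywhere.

Mod squares: a ≡ -6951967, b ≡ 346579. Check v ∈ {∞, 2, 3, 5, 11, 13, 17, 19, 29, 31, 37}.
v=29: a=29^1·(≡5), b=29^1·(≡15) mod 29; (5|29)=+1, (15|29)=-1; (−1)^{1·1·14}·(+1)^1·(-1)^1 = -1.
v=5: a=5^-2·(≡2), b=5^0·(≡1) mod 5; (2|5)=-1, (1|5)=+1; (−1)^{-2·0·2}·(-1)^0·(+1)^-2 = +1.
v=11: a=11^1·(≡2), b=11^0·(≡8) mod 11; (2|11)=-1, (8|11)=-1; (−1)^{1·0·5}·(-1)^0·(-1)^1 = -1.
v=3: a=3^6·(≡2), b=3^2·(≡1) mod 3; (2|3)=-1, (1|3)=+1; (−1)^{6·2·1}·(-1)^2·(+1)^6 = +1.
v=19: a=19^7·(≡11), b=19^3·(≡1) mod 19; (11|19)=+1, (1|19)=+1; (−1)^{7·3·9}·(+1)^3·(+1)^7 = -1.
v=17: a=17^6·(≡8), b=17^1·(≡2) mod 17; (8|17)=+1, (2|17)=+1; (−1)^{6·1·8}·(+1)^1·(+1)^6 = +1.
v=13: a=13^-6·(≡10), b=13^-2·(≡4) mod 13; (10|13)=+1, (4|13)=+1; (−1)^{-6·-2·6}·(+1)^-2·(+1)^-6 = +1.
v=31: a=31^1·(≡10), b=31^0·(≡15) mod 31; (10|31)=+1, (15|31)=-1; (−1)^{1·0·15}·(+1)^0·(-1)^1 = -1.
v=37: a=37^3·(≡22), b=37^1·(≡29) mod 37; (22|37)=-1, (29|37)=-1; (−1)^{3·1·18}·(-1)^1·(-1)^3 = +1.
v=2: v_2(a)=18, v_2(b)=2; units ≡ 1, 3 (mod 8); ε·ε+αω+βω = 0·1+18·1+2·0 ≡ 0  ⇒  (a,b)_2 = +1.
v=∞: -6951967 < 0 and 346579 > 0  ⇒  (a,b)_∞ = +1.
|Ram(-6951967, 346579)| = 4, even; anisotropic at {11, 19, 29, 31}.

[11, 19, 29, 31]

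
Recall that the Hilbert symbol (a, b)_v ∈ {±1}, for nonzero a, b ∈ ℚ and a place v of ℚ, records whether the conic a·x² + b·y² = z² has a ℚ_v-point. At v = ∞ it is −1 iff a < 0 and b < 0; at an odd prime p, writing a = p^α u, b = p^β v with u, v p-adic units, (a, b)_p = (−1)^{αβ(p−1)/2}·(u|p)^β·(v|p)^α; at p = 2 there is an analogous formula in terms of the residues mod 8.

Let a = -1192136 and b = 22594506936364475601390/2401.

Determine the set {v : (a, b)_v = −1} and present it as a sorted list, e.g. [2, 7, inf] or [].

[2, 11, 19, 23]

Mod squares: a ≡ -298034, b ≡ 21390. Check v ∈ {∞, 2, 3, 5, 7, 11, 19, 23, 31}.
v=2: v_2(a)=3, v_2(b)=1; units ≡ 7, 7 (mod 8); ε·ε+αω+βω = 1·1+3·0+1·0 ≡ 1  ⇒  (a,b)_2 = -1.
v=23: a=23^1·(≡10), b=23^3·(≡7) mod 23; (10|23)=-1, (7|23)=-1; (−1)^{1·3·11}·(-1)^3·(-1)^1 = -1.
v=31: a=31^1·(≡15), b=31^3·(≡5) mod 31; (15|31)=-1, (5|31)=+1; (−1)^{1·3·15}·(-1)^3·(+1)^1 = +1.
v=19: a=19^1·(≡13), b=19^4·(≡15) mod 19; (13|19)=-1, (15|19)=-1; (−1)^{1·4·9}·(-1)^4·(-1)^1 = -1.
v=11: a=11^1·(≡7), b=11^6·(≡2) mod 11; (7|11)=-1, (2|11)=-1; (−1)^{1·6·5}·(-1)^6·(-1)^1 = -1.
v=5: a=5^0·(≡4), b=5^1·(≡3) mod 5; (4|5)=+1, (3|5)=-1; (−1)^{0·1·2}·(+1)^1·(-1)^0 = +1.
v=∞: -298034 < 0 and 21390 > 0  ⇒  (a,b)_∞ = +1.
v=3: a=3^0·(≡1), b=3^3·(≡2) mod 3; (1|3)=+1, (2|3)=-1; (−1)^{0·3·1}·(+1)^3·(-1)^0 = +1.
v=7: a=7^0·(≡6), b=7^-4·(≡6) mod 7; (6|7)=-1, (6|7)=-1; (−1)^{0·-4·3}·(-1)^-4·(-1)^0 = +1.
|Ram(-298034, 21390)| = 4, even; anisotropic at {2, 11, 19, 23}.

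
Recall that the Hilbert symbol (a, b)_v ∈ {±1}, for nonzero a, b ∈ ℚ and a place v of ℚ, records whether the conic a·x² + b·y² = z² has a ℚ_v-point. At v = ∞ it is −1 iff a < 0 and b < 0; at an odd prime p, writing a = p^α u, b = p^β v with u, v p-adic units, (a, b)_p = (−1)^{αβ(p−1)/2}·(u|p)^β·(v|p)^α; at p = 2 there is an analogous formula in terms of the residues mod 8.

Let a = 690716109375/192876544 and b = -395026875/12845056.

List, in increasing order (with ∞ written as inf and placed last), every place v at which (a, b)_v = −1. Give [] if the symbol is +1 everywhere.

[3, 17, 29, 41]

(a, b) ≡ (60639, -3) mod (ℚ^×)²; places V = {2, 3, 5, 7, 17, 29, 31, 41, ∞}.
(a,b)_∞: sgn(60639)=+, sgn(-3)=−, so +1.
(a,b)_3: α=7, u≡2; β=7, v≡2 (mod 3); (2|3)=-1, (2|3)=-1; sign (−1)^1·-1^7·-1^7 = -1.
(a,b)_5: α=6, u≡4; β=4, v≡2 (mod 5); (4|5)=+1, (2|5)=-1; sign (−1)^0·+1^4·-1^6 = +1.
(a,b)_7: α=-2, u≡6; β=-2, v≡2 (mod 7); (6|7)=-1, (2|7)=+1; sign (−1)^0·-1^-2·+1^-2 = +1.
(a,b)_41: α=1, u≡13; β=0, v≡24 (mod 41); (13|41)=-1, (24|41)=-1; sign (−1)^0·-1^0·-1^1 = -1.
(a,b)_29: α=1, u≡21; β=0, v≡11 (mod 29); (21|29)=-1, (11|29)=-1; sign (−1)^0·-1^0·-1^1 = -1.
(a,b)_17: α=1, u≡12; β=2, v≡3 (mod 17); (12|17)=-1, (3|17)=-1; sign (−1)^0·-1^2·-1^1 = -1.
(a,b)_31: α=-2, u≡11; β=0, v≡4 (mod 31); (11|31)=-1, (4|31)=+1; sign (−1)^0·-1^0·+1^-2 = +1.
(a,b)_2: α=-12, β=-18; u≡7, v≡5 (mod 8); ε(u)ε(v)=1·0, αω(v)=-12·1, βω(u)=-18·0; sum ≡ 0  ⇒  +1.
(60639, -3 / ℚ) ramifies at {3, 17, 29, 41}: a division algebra.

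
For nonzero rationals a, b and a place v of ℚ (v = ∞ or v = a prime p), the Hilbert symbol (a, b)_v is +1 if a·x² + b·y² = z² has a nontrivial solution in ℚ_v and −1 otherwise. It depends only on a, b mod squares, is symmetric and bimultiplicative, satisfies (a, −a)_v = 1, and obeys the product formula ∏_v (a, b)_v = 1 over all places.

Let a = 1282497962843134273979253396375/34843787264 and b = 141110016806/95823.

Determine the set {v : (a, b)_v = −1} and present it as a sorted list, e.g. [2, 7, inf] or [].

Mod squares: a ≡ 8499270, b ≡ 16058. Check v ∈ {∞, 2, 3, 5, 7, 11, 13, 19, 23, 31, 37}.
v=37: a=37^1·(≡24), b=37^1·(≡7) mod 37; (24|37)=-1, (7|37)=+1; (−1)^{1·1·18}·(-1)^1·(+1)^1 = -1.
v=5: a=5^3·(≡4), b=5^0·(≡2) mod 5; (4|5)=+1, (2|5)=-1; (−1)^{3·0·2}·(+1)^0·(-1)^3 = -1.
v=31: a=31^7·(≡22), b=31^3·(≡26) mod 31; (22|31)=-1, (26|31)=-1; (−1)^{7·3·15}·(-1)^3·(-1)^7 = -1.
v=11: a=11^-2·(≡6), b=11^2·(≡1) mod 11; (6|11)=-1, (1|11)=+1; (−1)^{-2·2·5}·(-1)^2·(+1)^-2 = +1.
v=23: a=23^4·(≡17), b=23^2·(≡13) mod 23; (17|23)=-1, (13|23)=+1; (−1)^{4·2·11}·(-1)^2·(+1)^4 = +1.
v=∞: 8499270 > 0 and 16058 > 0  ⇒  (a,b)_∞ = +1.
v=7: a=7^4·(≡6), b=7^-1·(≡6) mod 7; (6|7)=-1, (6|7)=-1; (−1)^{4·-1·3}·(-1)^-1·(-1)^4 = -1.
v=13: a=13^-3·(≡2), b=13^-2·(≡12) mod 13; (2|13)=-1, (12|13)=+1; (−1)^{-3·-2·6}·(-1)^-2·(+1)^-3 = +1.
v=2: v_2(a)=-17, v_2(b)=1; units ≡ 3, 5 (mod 8); ε·ε+αω+βω = 1·0+-17·1+1·1 ≡ 0  ⇒  (a,b)_2 = +1.
v=19: a=19^3·(≡3), b=19^0·(≡12) mod 19; (3|19)=-1, (12|19)=-1; (−1)^{3·0·9}·(-1)^0·(-1)^3 = -1.
v=3: a=3^7·(≡1), b=3^-4·(≡2) mod 3; (1|3)=+1, (2|3)=-1; (−1)^{7·-4·1}·(+1)^-4·(-1)^7 = -1.
|Ram(8499270, 16058)| = 6, even; anisotropic at {3, 5, 7, 19, 31, 37}.

[3, 5, 7, 19, 31, 37]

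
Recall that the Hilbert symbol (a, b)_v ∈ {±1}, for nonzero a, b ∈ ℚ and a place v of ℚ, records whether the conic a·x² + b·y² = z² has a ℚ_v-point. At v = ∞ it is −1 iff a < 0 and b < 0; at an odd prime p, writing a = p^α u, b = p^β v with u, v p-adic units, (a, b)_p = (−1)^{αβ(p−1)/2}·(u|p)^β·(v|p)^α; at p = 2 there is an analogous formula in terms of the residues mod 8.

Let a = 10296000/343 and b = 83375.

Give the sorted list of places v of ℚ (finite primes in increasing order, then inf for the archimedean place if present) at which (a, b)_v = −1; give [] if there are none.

Mod squares: a ≡ 5005, b ≡ 3335. Check v ∈ {∞, 2, 3, 5, 7, 11, 13, 23, 29}.
v=2: v_2(a)=6, v_2(b)=0; units ≡ 5, 7 (mod 8); ε·ε+αω+βω = 0·1+6·0+0·1 ≡ 0  ⇒  (a,b)_2 = +1.
v=13: a=13^1·(≡8), b=13^0·(≡6) mod 13; (8|13)=-1, (6|13)=-1; (−1)^{1·0·6}·(-1)^0·(-1)^1 = -1.
v=29: a=29^0·(≡3), b=29^1·(≡4) mod 29; (3|29)=-1, (4|29)=+1; (−1)^{0·1·14}·(-1)^1·(+1)^0 = -1.
v=7: a=7^-3·(≡1), b=7^0·(≡5) mod 7; (1|7)=+1, (5|7)=-1; (−1)^{-3·0·3}·(+1)^0·(-1)^-3 = -1.
v=5: a=5^3·(≡1), b=5^3·(≡2) mod 5; (1|5)=+1, (2|5)=-1; (−1)^{3·3·2}·(+1)^3·(-1)^3 = -1.
v=23: a=23^0·(≡21), b=23^1·(≡14) mod 23; (21|23)=-1, (14|23)=-1; (−1)^{0·1·11}·(-1)^1·(-1)^0 = -1.
v=11: a=11^1·(≡5), b=11^0·(≡6) mod 11; (5|11)=+1, (6|11)=-1; (−1)^{1·0·5}·(+1)^0·(-1)^1 = -1.
v=∞: 5005 > 0 and 3335 > 0  ⇒  (a,b)_∞ = +1.
v=3: a=3^2·(≡1), b=3^0·(≡2) mod 3; (1|3)=+1, (2|3)=-1; (−1)^{2·0·1}·(+1)^0·(-1)^2 = +1.
|Ram(5005, 3335)| = 6, even; anisotropic at {5, 7, 11, 13, 23, 29}.

[5, 7, 11, 13, 23, 29]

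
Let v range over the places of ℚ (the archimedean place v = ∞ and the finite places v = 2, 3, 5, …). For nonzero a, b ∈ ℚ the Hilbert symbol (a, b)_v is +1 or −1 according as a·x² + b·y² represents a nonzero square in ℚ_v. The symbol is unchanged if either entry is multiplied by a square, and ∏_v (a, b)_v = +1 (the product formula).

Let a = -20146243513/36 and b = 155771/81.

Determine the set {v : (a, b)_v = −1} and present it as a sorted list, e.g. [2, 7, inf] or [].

[2, 23, 41, 47]

Mod squares: a ≡ -20963833, b ≡ 11. Check v ∈ {∞, 2, 3, 7, 11, 17, 23, 31, 41, 43, 47}.
v=17: a=17^0·(≡10), b=17^2·(≡14) mod 17; (10|17)=-1, (14|17)=-1; (−1)^{0·2·8}·(-1)^2·(-1)^0 = +1.
v=43: a=43^1·(≡12), b=43^0·(≡38) mod 43; (12|43)=-1, (38|43)=+1; (−1)^{1·0·21}·(-1)^0·(+1)^1 = +1.
v=47: a=47^1·(≡30), b=47^0·(≡46) mod 47; (30|47)=-1, (46|47)=-1; (−1)^{1·0·23}·(-1)^0·(-1)^1 = -1.
v=7: a=7^0·(≡3), b=7^2·(≡2) mod 7; (3|7)=-1, (2|7)=+1; (−1)^{0·2·3}·(-1)^2·(+1)^0 = +1.
v=41: a=41^1·(≡40), b=41^0·(≡29) mod 41; (40|41)=+1, (29|41)=-1; (−1)^{1·0·20}·(+1)^0·(-1)^1 = -1.
v=11: a=11^1·(≡10), b=11^1·(≡1) mod 11; (10|11)=-1, (1|11)=+1; (−1)^{1·1·5}·(-1)^1·(+1)^1 = +1.
v=23: a=23^1·(≡21), b=23^0·(≡7) mod 23; (21|23)=-1, (7|23)=-1; (−1)^{1·0·11}·(-1)^0·(-1)^1 = -1.
v=∞: -20963833 < 0 and 11 > 0  ⇒  (a,b)_∞ = +1.
v=2: v_2(a)=-2, v_2(b)=0; units ≡ 7, 3 (mod 8); ε·ε+αω+βω = 1·1+-2·1+0·0 ≡ 1  ⇒  (a,b)_2 = -1.
v=3: a=3^-2·(≡2), b=3^-4·(≡2) mod 3; (2|3)=-1, (2|3)=-1; (−1)^{-2·-4·1}·(-1)^-4·(-1)^-2 = +1.
v=31: a=31^2·(≡2), b=31^0·(≡21) mod 31; (2|31)=+1, (21|31)=-1; (−1)^{2·0·15}·(+1)^0·(-1)^2 = +1.
|Ram(-20963833, 11)| = 4, even; anisotropic at {2, 23, 41, 47}.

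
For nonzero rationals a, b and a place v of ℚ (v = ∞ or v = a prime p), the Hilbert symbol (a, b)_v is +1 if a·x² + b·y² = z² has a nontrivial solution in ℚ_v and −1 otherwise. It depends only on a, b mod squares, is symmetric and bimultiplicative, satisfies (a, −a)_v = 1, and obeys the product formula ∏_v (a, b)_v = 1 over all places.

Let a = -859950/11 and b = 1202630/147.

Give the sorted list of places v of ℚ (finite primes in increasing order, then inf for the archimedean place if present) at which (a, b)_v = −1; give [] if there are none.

Mod squares: a ≡ -858, b ≡ 4290. Check v ∈ {∞, 2, 3, 5, 7, 11, 13, 29}.
v=2: v_2(a)=1, v_2(b)=1; units ≡ 3, 1 (mod 8); ε·ε+αω+βω = 1·0+1·0+1·1 ≡ 1  ⇒  (a,b)_2 = -1.
v=7: a=7^2·(≡5), b=7^-2·(≡3) mod 7; (5|7)=-1, (3|7)=-1; (−1)^{2·-2·3}·(-1)^-2·(-1)^2 = +1.
v=3: a=3^3·(≡2), b=3^-1·(≡2) mod 3; (2|3)=-1, (2|3)=-1; (−1)^{3·-1·1}·(-1)^-1·(-1)^3 = -1.
v=5: a=5^2·(≡2), b=5^1·(≡3) mod 5; (2|5)=-1, (3|5)=-1; (−1)^{2·1·2}·(-1)^1·(-1)^2 = -1.
v=13: a=13^1·(≡3), b=13^1·(≡7) mod 13; (3|13)=+1, (7|13)=-1; (−1)^{1·1·6}·(+1)^1·(-1)^1 = -1.
v=29: a=29^0·(≡12), b=29^2·(≡19) mod 29; (12|29)=-1, (19|29)=-1; (−1)^{0·2·14}·(-1)^2·(-1)^0 = +1.
v=∞: -858 < 0 and 4290 > 0  ⇒  (a,b)_∞ = +1.
v=11: a=11^-1·(≡8), b=11^1·(≡3) mod 11; (8|11)=-1, (3|11)=+1; (−1)^{-1·1·5}·(-1)^1·(+1)^-1 = +1.
|Ram(-858, 4290)| = 4, even; anisotropic at {2, 3, 5, 13}.

[2, 3, 5, 13]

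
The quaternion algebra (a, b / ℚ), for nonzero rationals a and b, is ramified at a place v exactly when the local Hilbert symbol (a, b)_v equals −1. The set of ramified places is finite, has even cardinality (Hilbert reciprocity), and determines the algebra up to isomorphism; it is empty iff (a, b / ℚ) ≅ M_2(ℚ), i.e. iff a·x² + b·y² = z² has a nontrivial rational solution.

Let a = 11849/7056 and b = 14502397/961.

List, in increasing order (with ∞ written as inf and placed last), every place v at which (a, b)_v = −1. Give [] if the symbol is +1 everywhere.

(a, b) ≡ (41, 85813) mod (ℚ^×)²; places V = {2, 3, 7, 13, 17, 23, 31, 41, ∞}.
(a,b)_17: α=2, u≡7; β=0, v≡6 (mod 17); (7|17)=-1, (6|17)=-1; sign (−1)^0·-1^0·-1^2 = +1.
(a,b)_13: α=0, u≡11; β=3, v≡3 (mod 13); (11|13)=-1, (3|13)=+1; sign (−1)^0·-1^3·+1^0 = -1.
(a,b)_2: α=-4, β=0; u≡1, v≡5 (mod 8); ε(u)ε(v)=0·0, αω(v)=-4·1, βω(u)=0·0; sum ≡ 0  ⇒  +1.
(a,b)_7: α=-2, u≡3; β=1, v≡1 (mod 7); (3|7)=-1, (1|7)=+1; sign (−1)^0·-1^1·+1^-2 = -1.
(a,b)_23: α=0, u≡13; β=1, v≡15 (mod 23); (13|23)=+1, (15|23)=-1; sign (−1)^0·+1^1·-1^0 = +1.
(a,b)_3: α=-2, u≡2; β=0, v≡1 (mod 3); (2|3)=-1, (1|3)=+1; sign (−1)^0·-1^0·+1^-2 = +1.
(a,b)_41: α=1, u≡21; β=1, v≡37 (mod 41); (21|41)=+1, (37|41)=+1; sign (−1)^0·+1^1·+1^1 = +1.
(a,b)_∞: sgn(41)=+, sgn(85813)=+, so +1.
(a,b)_31: α=0, u≡2; β=-2, v≡8 (mod 31); (2|31)=+1, (8|31)=+1; sign (−1)^0·+1^-2·+1^0 = +1.
(41, 85813 / ℚ) ramifies at {7, 13}: a division algebra.

[7, 13]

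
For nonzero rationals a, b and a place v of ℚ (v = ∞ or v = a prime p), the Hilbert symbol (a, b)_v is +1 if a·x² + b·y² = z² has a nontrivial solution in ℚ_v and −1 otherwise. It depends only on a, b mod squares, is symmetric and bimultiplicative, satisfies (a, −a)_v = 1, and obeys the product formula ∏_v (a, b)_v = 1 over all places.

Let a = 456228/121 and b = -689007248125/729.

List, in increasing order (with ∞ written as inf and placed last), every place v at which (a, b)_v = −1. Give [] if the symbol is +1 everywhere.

[7, 29]

(a, b) ≡ (12673, -3814573) mod (ℚ^×)²; places V = {2, 3, 5, 7, 11, 17, 19, 23, 29, 43, ∞}.
(a,b)_29: α=1, u≡26; β=1, v≡1 (mod 29); (26|29)=-1, (1|29)=+1; sign (−1)^0·-1^1·+1^1 = -1.
(a,b)_2: α=2, β=0; u≡1, v≡3 (mod 8); ε(u)ε(v)=0·1, αω(v)=2·1, βω(u)=0·0; sum ≡ 0  ⇒  +1.
(a,b)_19: α=1, u≡13; β=1, v≡4 (mod 19); (13|19)=-1, (4|19)=+1; sign (−1)^1·-1^1·+1^1 = +1.
(a,b)_43: α=0, u≡11; β=1, v≡25 (mod 43); (11|43)=+1, (25|43)=+1; sign (−1)^0·+1^1·+1^0 = +1.
(a,b)_3: α=2, u≡1; β=-6, v≡2 (mod 3); (1|3)=+1, (2|3)=-1; sign (−1)^0·+1^-6·-1^2 = +1.
(a,b)_11: α=-2, u≡3; β=0, v≡8 (mod 11); (3|11)=+1, (8|11)=-1; sign (−1)^0·+1^0·-1^-2 = +1.
(a,b)_17: α=0, u≡8; β=2, v≡12 (mod 17); (8|17)=+1, (12|17)=-1; sign (−1)^0·+1^2·-1^0 = +1.
(a,b)_23: α=1, u≡17; β=1, v≡18 (mod 23); (17|23)=-1, (18|23)=+1; sign (−1)^1·-1^1·+1^1 = +1.
(a,b)_7: α=0, u≡5; β=1, v≡2 (mod 7); (5|7)=-1, (2|7)=+1; sign (−1)^0·-1^1·+1^0 = -1.
(a,b)_∞: sgn(12673)=+, sgn(-3814573)=−, so +1.
(a,b)_5: α=0, u≡3; β=4, v≡2 (mod 5); (3|5)=-1, (2|5)=-1; sign (−1)^0·-1^4·-1^0 = +1.
|Ram(12673, -3814573)| = 2, even; anisotropic at {7, 29}.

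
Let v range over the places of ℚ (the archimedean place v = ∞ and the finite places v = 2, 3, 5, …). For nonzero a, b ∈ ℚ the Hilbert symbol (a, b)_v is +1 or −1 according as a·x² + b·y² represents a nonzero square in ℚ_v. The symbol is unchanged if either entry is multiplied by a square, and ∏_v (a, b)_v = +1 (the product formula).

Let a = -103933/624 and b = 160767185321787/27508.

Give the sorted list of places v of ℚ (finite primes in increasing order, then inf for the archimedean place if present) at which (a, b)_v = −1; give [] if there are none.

(a, b) ≡ (-1443, 1599) mod (ℚ^×)²; places V = {2, 3, 11, 13, 23, 37, 41, 53, ∞}.
(a,b)_53: α=2, u≡34; β=4, v≡37 (mod 53); (34|53)=-1, (37|53)=+1; sign (−1)^0·-1^4·+1^2 = +1.
(a,b)_23: α=0, u≡9; β=-2, v≡13 (mod 23); (9|23)=+1, (13|23)=+1; sign (−1)^0·+1^-2·+1^0 = +1.
(a,b)_37: α=1, u≡29; β=2, v≡20 (mod 37); (29|37)=-1, (20|37)=-1; sign (−1)^0·-1^2·-1^1 = -1.
(a,b)_3: α=-1, u≡2; β=1, v≡2 (mod 3); (2|3)=-1, (2|3)=-1; sign (−1)^1·-1^1·-1^-1 = -1.
(a,b)_2: α=-4, β=-2; u≡5, v≡7 (mod 8); ε(u)ε(v)=0·1, αω(v)=-4·0, βω(u)=-2·1; sum ≡ 0  ⇒  +1.
(a,b)_13: α=-1, u≡6; β=-1, v≡7 (mod 13); (6|13)=-1, (7|13)=-1; sign (−1)^0·-1^-1·-1^-1 = +1.
(a,b)_41: α=0, u≡23; β=1, v≡8 (mod 41); (23|41)=+1, (8|41)=+1; sign (−1)^0·+1^1·+1^0 = +1.
(a,b)_11: α=0, u≡9; β=2, v≡9 (mod 11); (9|11)=+1, (9|11)=+1; sign (−1)^0·+1^2·+1^0 = +1.
(a,b)_∞: sgn(-1443)=−, sgn(1599)=+, so +1.
Ram(-1443, 1599) = {3, 37}; no ℚ_3-point on the conic.

[3, 37]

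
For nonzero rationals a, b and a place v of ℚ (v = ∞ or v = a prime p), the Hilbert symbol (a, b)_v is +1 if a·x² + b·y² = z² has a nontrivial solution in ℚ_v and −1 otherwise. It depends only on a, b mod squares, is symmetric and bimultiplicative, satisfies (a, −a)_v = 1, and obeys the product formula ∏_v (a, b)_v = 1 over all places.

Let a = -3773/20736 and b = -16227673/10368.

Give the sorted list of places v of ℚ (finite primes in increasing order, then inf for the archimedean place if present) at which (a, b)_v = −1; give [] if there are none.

[23, inf]

Mod squares: a ≡ -77, b ≡ -5474. Check v ∈ {∞, 2, 3, 7, 11, 17, 23}.
v=23: a=23^0·(≡7), b=23^1·(≡19) mod 23; (7|23)=-1, (19|23)=-1; (−1)^{0·1·11}·(-1)^1·(-1)^0 = -1.
v=7: a=7^3·(≡5), b=7^3·(≡2) mod 7; (5|7)=-1, (2|7)=+1; (−1)^{3·3·3}·(-1)^3·(+1)^3 = +1.
v=17: a=17^0·(≡4), b=17^1·(≡1) mod 17; (4|17)=+1, (1|17)=+1; (−1)^{0·1·8}·(+1)^1·(+1)^0 = +1.
v=∞: -77 < 0 and -5474 < 0  ⇒  (a,b)_∞ = -1.
v=2: v_2(a)=-8, v_2(b)=-7; units ≡ 3, 7 (mod 8); ε·ε+αω+βω = 1·1+-8·0+-7·1 ≡ 0  ⇒  (a,b)_2 = +1.
v=3: a=3^-4·(≡1), b=3^-4·(≡1) mod 3; (1|3)=+1, (1|3)=+1; (−1)^{-4·-4·1}·(+1)^-4·(+1)^-4 = +1.
v=11: a=11^1·(≡9), b=11^2·(≡9) mod 11; (9|11)=+1, (9|11)=+1; (−1)^{1·2·5}·(+1)^2·(+1)^1 = +1.
(-77, -5474 / ℚ) ramifies at {23, ∞}: a division algebra.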